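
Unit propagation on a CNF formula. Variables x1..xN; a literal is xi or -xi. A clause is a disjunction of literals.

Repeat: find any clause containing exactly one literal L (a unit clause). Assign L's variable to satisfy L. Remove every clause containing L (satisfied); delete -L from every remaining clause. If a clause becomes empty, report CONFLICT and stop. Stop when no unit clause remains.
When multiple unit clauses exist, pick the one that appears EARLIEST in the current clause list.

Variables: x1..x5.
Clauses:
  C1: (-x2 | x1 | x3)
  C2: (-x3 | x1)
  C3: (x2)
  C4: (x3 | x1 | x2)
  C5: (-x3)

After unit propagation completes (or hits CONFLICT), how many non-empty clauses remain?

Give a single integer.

unit clause [2] forces x2=T; simplify:
  drop -2 from [-2, 1, 3] -> [1, 3]
  satisfied 2 clause(s); 3 remain; assigned so far: [2]
unit clause [-3] forces x3=F; simplify:
  drop 3 from [1, 3] -> [1]
  satisfied 2 clause(s); 1 remain; assigned so far: [2, 3]
unit clause [1] forces x1=T; simplify:
  satisfied 1 clause(s); 0 remain; assigned so far: [1, 2, 3]

Answer: 0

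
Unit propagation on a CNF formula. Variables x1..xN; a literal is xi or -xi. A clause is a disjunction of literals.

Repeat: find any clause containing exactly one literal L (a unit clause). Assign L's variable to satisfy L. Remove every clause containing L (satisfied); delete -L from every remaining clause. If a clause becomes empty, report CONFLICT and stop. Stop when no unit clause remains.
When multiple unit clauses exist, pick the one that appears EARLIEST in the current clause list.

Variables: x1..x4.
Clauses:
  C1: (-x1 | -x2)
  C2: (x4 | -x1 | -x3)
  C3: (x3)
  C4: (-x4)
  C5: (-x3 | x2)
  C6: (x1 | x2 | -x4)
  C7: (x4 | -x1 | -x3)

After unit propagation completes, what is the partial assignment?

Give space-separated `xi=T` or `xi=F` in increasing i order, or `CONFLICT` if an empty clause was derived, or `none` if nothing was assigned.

Answer: x1=F x2=T x3=T x4=F

Derivation:
unit clause [3] forces x3=T; simplify:
  drop -3 from [4, -1, -3] -> [4, -1]
  drop -3 from [-3, 2] -> [2]
  drop -3 from [4, -1, -3] -> [4, -1]
  satisfied 1 clause(s); 6 remain; assigned so far: [3]
unit clause [-4] forces x4=F; simplify:
  drop 4 from [4, -1] -> [-1]
  drop 4 from [4, -1] -> [-1]
  satisfied 2 clause(s); 4 remain; assigned so far: [3, 4]
unit clause [-1] forces x1=F; simplify:
  satisfied 3 clause(s); 1 remain; assigned so far: [1, 3, 4]
unit clause [2] forces x2=T; simplify:
  satisfied 1 clause(s); 0 remain; assigned so far: [1, 2, 3, 4]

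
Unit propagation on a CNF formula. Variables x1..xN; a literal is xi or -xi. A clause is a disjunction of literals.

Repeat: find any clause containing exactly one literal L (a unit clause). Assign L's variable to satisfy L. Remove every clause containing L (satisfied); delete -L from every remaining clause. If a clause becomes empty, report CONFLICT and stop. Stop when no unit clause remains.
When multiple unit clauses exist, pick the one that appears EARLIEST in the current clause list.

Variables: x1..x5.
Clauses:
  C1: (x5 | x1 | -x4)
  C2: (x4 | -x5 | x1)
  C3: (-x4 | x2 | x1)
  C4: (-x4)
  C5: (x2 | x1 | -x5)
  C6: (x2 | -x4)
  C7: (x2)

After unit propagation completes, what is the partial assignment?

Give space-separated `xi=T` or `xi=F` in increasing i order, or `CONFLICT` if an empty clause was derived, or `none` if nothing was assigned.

Answer: x2=T x4=F

Derivation:
unit clause [-4] forces x4=F; simplify:
  drop 4 from [4, -5, 1] -> [-5, 1]
  satisfied 4 clause(s); 3 remain; assigned so far: [4]
unit clause [2] forces x2=T; simplify:
  satisfied 2 clause(s); 1 remain; assigned so far: [2, 4]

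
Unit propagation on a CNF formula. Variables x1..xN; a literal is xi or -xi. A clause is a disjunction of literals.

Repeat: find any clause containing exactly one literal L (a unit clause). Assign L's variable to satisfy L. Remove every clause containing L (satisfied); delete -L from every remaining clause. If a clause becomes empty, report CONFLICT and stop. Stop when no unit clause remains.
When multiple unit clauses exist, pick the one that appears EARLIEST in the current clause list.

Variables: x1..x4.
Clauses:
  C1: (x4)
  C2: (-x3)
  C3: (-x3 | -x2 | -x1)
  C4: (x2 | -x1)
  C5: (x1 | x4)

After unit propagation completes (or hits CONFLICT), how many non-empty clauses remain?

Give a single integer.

Answer: 1

Derivation:
unit clause [4] forces x4=T; simplify:
  satisfied 2 clause(s); 3 remain; assigned so far: [4]
unit clause [-3] forces x3=F; simplify:
  satisfied 2 clause(s); 1 remain; assigned so far: [3, 4]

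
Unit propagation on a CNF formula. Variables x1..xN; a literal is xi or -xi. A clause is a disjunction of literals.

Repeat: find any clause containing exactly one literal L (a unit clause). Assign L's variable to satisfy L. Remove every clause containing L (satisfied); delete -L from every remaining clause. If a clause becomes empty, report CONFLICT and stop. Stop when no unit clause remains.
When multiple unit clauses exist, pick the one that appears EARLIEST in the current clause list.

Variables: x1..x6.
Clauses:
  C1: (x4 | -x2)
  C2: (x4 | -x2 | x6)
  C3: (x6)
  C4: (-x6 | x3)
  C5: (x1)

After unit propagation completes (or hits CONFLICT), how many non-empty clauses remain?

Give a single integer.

unit clause [6] forces x6=T; simplify:
  drop -6 from [-6, 3] -> [3]
  satisfied 2 clause(s); 3 remain; assigned so far: [6]
unit clause [3] forces x3=T; simplify:
  satisfied 1 clause(s); 2 remain; assigned so far: [3, 6]
unit clause [1] forces x1=T; simplify:
  satisfied 1 clause(s); 1 remain; assigned so far: [1, 3, 6]

Answer: 1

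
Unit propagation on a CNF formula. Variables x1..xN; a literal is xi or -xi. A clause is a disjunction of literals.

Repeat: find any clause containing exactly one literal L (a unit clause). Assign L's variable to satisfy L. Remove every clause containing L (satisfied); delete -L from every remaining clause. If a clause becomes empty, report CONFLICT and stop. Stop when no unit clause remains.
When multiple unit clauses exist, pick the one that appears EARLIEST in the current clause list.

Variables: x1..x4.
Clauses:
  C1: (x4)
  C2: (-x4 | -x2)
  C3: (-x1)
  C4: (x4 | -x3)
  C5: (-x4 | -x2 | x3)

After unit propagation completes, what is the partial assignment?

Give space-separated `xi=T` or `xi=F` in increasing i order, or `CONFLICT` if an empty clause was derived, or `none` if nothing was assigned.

unit clause [4] forces x4=T; simplify:
  drop -4 from [-4, -2] -> [-2]
  drop -4 from [-4, -2, 3] -> [-2, 3]
  satisfied 2 clause(s); 3 remain; assigned so far: [4]
unit clause [-2] forces x2=F; simplify:
  satisfied 2 clause(s); 1 remain; assigned so far: [2, 4]
unit clause [-1] forces x1=F; simplify:
  satisfied 1 clause(s); 0 remain; assigned so far: [1, 2, 4]

Answer: x1=F x2=F x4=T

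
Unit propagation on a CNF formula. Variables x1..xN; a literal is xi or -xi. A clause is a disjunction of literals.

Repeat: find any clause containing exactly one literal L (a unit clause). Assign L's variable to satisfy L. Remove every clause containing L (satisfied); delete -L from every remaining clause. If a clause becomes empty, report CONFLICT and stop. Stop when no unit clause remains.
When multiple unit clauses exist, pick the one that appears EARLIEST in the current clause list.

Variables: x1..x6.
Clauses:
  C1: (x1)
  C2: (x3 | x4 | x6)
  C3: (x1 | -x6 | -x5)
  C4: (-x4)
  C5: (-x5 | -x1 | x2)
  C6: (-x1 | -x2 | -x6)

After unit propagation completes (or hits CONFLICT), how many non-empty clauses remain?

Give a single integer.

unit clause [1] forces x1=T; simplify:
  drop -1 from [-5, -1, 2] -> [-5, 2]
  drop -1 from [-1, -2, -6] -> [-2, -6]
  satisfied 2 clause(s); 4 remain; assigned so far: [1]
unit clause [-4] forces x4=F; simplify:
  drop 4 from [3, 4, 6] -> [3, 6]
  satisfied 1 clause(s); 3 remain; assigned so far: [1, 4]

Answer: 3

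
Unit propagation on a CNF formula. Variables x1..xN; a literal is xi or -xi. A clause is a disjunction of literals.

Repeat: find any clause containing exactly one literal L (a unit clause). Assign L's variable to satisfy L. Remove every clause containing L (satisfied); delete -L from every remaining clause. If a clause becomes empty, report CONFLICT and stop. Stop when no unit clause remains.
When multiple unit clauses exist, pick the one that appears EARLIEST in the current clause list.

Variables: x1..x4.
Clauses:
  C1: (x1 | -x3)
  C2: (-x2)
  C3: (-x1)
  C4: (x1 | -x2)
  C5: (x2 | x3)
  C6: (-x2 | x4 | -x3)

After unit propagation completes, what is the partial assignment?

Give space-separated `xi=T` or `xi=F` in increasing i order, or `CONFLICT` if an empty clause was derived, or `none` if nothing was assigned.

Answer: CONFLICT

Derivation:
unit clause [-2] forces x2=F; simplify:
  drop 2 from [2, 3] -> [3]
  satisfied 3 clause(s); 3 remain; assigned so far: [2]
unit clause [-1] forces x1=F; simplify:
  drop 1 from [1, -3] -> [-3]
  satisfied 1 clause(s); 2 remain; assigned so far: [1, 2]
unit clause [-3] forces x3=F; simplify:
  drop 3 from [3] -> [] (empty!)
  satisfied 1 clause(s); 1 remain; assigned so far: [1, 2, 3]
CONFLICT (empty clause)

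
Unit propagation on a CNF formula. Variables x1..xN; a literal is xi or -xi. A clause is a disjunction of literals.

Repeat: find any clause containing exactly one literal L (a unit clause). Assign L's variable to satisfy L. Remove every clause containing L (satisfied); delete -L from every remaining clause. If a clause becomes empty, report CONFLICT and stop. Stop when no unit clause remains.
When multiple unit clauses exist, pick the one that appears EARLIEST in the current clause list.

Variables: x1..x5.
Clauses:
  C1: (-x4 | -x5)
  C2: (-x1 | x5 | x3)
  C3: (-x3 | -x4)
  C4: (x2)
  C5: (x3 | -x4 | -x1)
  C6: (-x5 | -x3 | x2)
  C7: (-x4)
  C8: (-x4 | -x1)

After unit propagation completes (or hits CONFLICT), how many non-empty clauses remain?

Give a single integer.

Answer: 1

Derivation:
unit clause [2] forces x2=T; simplify:
  satisfied 2 clause(s); 6 remain; assigned so far: [2]
unit clause [-4] forces x4=F; simplify:
  satisfied 5 clause(s); 1 remain; assigned so far: [2, 4]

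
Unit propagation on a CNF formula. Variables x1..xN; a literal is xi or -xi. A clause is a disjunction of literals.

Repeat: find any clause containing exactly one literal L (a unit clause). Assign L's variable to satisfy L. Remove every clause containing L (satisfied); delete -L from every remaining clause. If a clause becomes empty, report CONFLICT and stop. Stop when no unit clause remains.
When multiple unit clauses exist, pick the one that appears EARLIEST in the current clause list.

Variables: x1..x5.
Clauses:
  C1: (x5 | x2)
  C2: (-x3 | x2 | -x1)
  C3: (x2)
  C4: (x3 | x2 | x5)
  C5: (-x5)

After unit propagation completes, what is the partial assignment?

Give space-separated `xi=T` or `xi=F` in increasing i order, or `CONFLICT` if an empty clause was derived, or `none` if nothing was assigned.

unit clause [2] forces x2=T; simplify:
  satisfied 4 clause(s); 1 remain; assigned so far: [2]
unit clause [-5] forces x5=F; simplify:
  satisfied 1 clause(s); 0 remain; assigned so far: [2, 5]

Answer: x2=T x5=F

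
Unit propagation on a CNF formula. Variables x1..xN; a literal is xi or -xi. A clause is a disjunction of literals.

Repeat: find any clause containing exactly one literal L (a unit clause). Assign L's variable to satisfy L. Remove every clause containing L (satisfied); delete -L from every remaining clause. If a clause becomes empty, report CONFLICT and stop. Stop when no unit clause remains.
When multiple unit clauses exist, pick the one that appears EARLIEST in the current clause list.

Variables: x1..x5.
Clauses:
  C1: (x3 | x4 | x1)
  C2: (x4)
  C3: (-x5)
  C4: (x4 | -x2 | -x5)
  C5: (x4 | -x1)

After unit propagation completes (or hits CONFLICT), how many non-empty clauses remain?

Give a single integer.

Answer: 0

Derivation:
unit clause [4] forces x4=T; simplify:
  satisfied 4 clause(s); 1 remain; assigned so far: [4]
unit clause [-5] forces x5=F; simplify:
  satisfied 1 clause(s); 0 remain; assigned so far: [4, 5]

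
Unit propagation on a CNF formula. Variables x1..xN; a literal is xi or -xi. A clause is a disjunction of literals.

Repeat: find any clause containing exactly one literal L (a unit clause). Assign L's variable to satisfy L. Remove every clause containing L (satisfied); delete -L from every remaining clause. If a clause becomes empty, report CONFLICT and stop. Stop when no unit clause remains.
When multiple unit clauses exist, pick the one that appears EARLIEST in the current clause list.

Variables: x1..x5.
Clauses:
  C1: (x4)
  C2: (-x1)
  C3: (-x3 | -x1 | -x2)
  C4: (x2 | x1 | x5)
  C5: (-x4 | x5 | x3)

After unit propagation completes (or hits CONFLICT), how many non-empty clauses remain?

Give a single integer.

unit clause [4] forces x4=T; simplify:
  drop -4 from [-4, 5, 3] -> [5, 3]
  satisfied 1 clause(s); 4 remain; assigned so far: [4]
unit clause [-1] forces x1=F; simplify:
  drop 1 from [2, 1, 5] -> [2, 5]
  satisfied 2 clause(s); 2 remain; assigned so far: [1, 4]

Answer: 2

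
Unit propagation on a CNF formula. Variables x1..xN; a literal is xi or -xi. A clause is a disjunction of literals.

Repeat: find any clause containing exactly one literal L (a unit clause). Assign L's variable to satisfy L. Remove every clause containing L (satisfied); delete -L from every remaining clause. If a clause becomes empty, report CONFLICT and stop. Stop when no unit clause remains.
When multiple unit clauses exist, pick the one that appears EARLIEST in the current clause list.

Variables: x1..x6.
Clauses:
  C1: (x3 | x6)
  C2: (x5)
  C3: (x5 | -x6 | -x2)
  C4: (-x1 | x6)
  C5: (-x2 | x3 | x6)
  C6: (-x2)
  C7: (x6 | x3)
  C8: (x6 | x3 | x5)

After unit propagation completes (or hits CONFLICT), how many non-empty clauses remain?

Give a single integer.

unit clause [5] forces x5=T; simplify:
  satisfied 3 clause(s); 5 remain; assigned so far: [5]
unit clause [-2] forces x2=F; simplify:
  satisfied 2 clause(s); 3 remain; assigned so far: [2, 5]

Answer: 3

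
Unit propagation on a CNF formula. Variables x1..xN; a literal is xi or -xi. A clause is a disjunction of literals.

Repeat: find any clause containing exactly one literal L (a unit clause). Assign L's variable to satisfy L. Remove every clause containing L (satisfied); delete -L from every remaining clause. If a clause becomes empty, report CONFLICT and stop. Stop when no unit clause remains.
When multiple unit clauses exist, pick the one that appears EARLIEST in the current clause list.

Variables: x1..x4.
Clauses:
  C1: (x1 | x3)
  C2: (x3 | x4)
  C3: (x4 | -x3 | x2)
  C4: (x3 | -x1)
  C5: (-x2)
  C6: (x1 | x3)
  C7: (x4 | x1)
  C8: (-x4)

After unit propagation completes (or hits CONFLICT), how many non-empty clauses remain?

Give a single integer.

Answer: 1

Derivation:
unit clause [-2] forces x2=F; simplify:
  drop 2 from [4, -3, 2] -> [4, -3]
  satisfied 1 clause(s); 7 remain; assigned so far: [2]
unit clause [-4] forces x4=F; simplify:
  drop 4 from [3, 4] -> [3]
  drop 4 from [4, -3] -> [-3]
  drop 4 from [4, 1] -> [1]
  satisfied 1 clause(s); 6 remain; assigned so far: [2, 4]
unit clause [3] forces x3=T; simplify:
  drop -3 from [-3] -> [] (empty!)
  satisfied 4 clause(s); 2 remain; assigned so far: [2, 3, 4]
CONFLICT (empty clause)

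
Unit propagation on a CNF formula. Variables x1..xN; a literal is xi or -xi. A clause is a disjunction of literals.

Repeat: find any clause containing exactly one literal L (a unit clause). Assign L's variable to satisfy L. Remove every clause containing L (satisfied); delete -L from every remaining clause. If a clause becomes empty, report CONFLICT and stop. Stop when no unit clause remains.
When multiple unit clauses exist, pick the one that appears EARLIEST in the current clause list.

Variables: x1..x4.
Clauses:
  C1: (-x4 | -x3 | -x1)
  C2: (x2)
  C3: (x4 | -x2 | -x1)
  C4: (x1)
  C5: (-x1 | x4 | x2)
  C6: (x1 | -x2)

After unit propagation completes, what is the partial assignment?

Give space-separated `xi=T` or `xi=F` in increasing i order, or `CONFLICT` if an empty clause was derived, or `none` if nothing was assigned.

unit clause [2] forces x2=T; simplify:
  drop -2 from [4, -2, -1] -> [4, -1]
  drop -2 from [1, -2] -> [1]
  satisfied 2 clause(s); 4 remain; assigned so far: [2]
unit clause [1] forces x1=T; simplify:
  drop -1 from [-4, -3, -1] -> [-4, -3]
  drop -1 from [4, -1] -> [4]
  satisfied 2 clause(s); 2 remain; assigned so far: [1, 2]
unit clause [4] forces x4=T; simplify:
  drop -4 from [-4, -3] -> [-3]
  satisfied 1 clause(s); 1 remain; assigned so far: [1, 2, 4]
unit clause [-3] forces x3=F; simplify:
  satisfied 1 clause(s); 0 remain; assigned so far: [1, 2, 3, 4]

Answer: x1=T x2=T x3=F x4=T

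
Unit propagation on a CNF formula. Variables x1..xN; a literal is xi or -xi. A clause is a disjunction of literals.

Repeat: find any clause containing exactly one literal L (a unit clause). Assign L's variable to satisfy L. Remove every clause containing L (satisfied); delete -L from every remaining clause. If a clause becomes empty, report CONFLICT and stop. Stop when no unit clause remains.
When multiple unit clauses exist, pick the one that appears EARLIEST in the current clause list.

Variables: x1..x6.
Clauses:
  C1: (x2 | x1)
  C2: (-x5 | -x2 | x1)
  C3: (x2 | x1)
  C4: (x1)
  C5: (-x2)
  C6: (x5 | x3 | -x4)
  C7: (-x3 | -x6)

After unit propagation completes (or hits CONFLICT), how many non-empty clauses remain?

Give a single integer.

Answer: 2

Derivation:
unit clause [1] forces x1=T; simplify:
  satisfied 4 clause(s); 3 remain; assigned so far: [1]
unit clause [-2] forces x2=F; simplify:
  satisfied 1 clause(s); 2 remain; assigned so far: [1, 2]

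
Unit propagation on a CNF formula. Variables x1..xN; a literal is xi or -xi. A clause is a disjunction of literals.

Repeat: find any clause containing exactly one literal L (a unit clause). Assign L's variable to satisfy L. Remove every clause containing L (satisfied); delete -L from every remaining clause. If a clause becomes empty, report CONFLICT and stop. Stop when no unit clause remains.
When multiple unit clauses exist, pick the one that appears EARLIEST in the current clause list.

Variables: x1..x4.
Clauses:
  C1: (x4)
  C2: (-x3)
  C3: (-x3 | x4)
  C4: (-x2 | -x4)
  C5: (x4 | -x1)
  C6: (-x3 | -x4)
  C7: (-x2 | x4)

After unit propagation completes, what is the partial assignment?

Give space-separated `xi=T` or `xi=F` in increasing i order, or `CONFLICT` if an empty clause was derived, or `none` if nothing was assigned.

unit clause [4] forces x4=T; simplify:
  drop -4 from [-2, -4] -> [-2]
  drop -4 from [-3, -4] -> [-3]
  satisfied 4 clause(s); 3 remain; assigned so far: [4]
unit clause [-3] forces x3=F; simplify:
  satisfied 2 clause(s); 1 remain; assigned so far: [3, 4]
unit clause [-2] forces x2=F; simplify:
  satisfied 1 clause(s); 0 remain; assigned so far: [2, 3, 4]

Answer: x2=F x3=F x4=T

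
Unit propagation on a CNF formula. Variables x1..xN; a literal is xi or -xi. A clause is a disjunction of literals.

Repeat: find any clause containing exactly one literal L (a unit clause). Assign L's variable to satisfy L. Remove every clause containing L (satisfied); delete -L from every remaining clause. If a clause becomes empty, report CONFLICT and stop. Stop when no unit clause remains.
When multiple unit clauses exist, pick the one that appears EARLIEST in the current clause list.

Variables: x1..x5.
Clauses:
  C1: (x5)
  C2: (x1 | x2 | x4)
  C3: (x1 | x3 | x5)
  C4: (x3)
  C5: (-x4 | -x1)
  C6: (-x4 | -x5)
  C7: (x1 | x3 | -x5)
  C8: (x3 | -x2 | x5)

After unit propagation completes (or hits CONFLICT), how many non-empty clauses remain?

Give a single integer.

unit clause [5] forces x5=T; simplify:
  drop -5 from [-4, -5] -> [-4]
  drop -5 from [1, 3, -5] -> [1, 3]
  satisfied 3 clause(s); 5 remain; assigned so far: [5]
unit clause [3] forces x3=T; simplify:
  satisfied 2 clause(s); 3 remain; assigned so far: [3, 5]
unit clause [-4] forces x4=F; simplify:
  drop 4 from [1, 2, 4] -> [1, 2]
  satisfied 2 clause(s); 1 remain; assigned so far: [3, 4, 5]

Answer: 1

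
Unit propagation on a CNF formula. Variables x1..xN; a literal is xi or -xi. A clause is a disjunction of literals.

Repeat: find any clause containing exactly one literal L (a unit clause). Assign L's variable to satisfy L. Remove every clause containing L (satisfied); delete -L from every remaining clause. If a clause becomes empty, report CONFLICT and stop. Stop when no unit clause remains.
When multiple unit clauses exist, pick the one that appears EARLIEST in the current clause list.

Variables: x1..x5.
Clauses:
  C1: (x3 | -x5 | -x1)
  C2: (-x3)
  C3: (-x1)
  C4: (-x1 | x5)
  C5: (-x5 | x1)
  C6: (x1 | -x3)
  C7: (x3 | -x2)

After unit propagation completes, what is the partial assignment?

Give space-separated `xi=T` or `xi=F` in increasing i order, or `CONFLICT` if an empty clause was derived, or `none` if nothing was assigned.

Answer: x1=F x2=F x3=F x5=F

Derivation:
unit clause [-3] forces x3=F; simplify:
  drop 3 from [3, -5, -1] -> [-5, -1]
  drop 3 from [3, -2] -> [-2]
  satisfied 2 clause(s); 5 remain; assigned so far: [3]
unit clause [-1] forces x1=F; simplify:
  drop 1 from [-5, 1] -> [-5]
  satisfied 3 clause(s); 2 remain; assigned so far: [1, 3]
unit clause [-5] forces x5=F; simplify:
  satisfied 1 clause(s); 1 remain; assigned so far: [1, 3, 5]
unit clause [-2] forces x2=F; simplify:
  satisfied 1 clause(s); 0 remain; assigned so far: [1, 2, 3, 5]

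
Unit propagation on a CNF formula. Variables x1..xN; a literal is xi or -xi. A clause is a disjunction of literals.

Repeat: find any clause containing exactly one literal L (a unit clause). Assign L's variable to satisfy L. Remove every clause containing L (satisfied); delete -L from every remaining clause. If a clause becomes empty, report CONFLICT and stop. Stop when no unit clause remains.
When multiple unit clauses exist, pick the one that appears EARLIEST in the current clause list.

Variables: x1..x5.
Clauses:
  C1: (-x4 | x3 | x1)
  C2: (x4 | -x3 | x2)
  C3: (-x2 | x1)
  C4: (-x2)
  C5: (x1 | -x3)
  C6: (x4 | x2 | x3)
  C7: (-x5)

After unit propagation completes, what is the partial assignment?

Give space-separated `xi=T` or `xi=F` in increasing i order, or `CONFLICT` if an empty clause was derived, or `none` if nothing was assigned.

Answer: x2=F x5=F

Derivation:
unit clause [-2] forces x2=F; simplify:
  drop 2 from [4, -3, 2] -> [4, -3]
  drop 2 from [4, 2, 3] -> [4, 3]
  satisfied 2 clause(s); 5 remain; assigned so far: [2]
unit clause [-5] forces x5=F; simplify:
  satisfied 1 clause(s); 4 remain; assigned so far: [2, 5]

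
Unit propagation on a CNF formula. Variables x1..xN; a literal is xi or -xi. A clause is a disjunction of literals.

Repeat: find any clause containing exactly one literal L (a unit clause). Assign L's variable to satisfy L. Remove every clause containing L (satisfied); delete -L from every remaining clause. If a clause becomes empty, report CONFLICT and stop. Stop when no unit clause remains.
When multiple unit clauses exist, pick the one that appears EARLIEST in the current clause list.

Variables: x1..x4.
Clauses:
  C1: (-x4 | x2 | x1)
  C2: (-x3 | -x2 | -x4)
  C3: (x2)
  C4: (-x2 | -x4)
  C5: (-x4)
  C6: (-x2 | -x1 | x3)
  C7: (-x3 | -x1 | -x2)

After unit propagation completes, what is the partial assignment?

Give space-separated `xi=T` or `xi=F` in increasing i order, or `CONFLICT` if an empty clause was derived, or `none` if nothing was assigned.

unit clause [2] forces x2=T; simplify:
  drop -2 from [-3, -2, -4] -> [-3, -4]
  drop -2 from [-2, -4] -> [-4]
  drop -2 from [-2, -1, 3] -> [-1, 3]
  drop -2 from [-3, -1, -2] -> [-3, -1]
  satisfied 2 clause(s); 5 remain; assigned so far: [2]
unit clause [-4] forces x4=F; simplify:
  satisfied 3 clause(s); 2 remain; assigned so far: [2, 4]

Answer: x2=T x4=F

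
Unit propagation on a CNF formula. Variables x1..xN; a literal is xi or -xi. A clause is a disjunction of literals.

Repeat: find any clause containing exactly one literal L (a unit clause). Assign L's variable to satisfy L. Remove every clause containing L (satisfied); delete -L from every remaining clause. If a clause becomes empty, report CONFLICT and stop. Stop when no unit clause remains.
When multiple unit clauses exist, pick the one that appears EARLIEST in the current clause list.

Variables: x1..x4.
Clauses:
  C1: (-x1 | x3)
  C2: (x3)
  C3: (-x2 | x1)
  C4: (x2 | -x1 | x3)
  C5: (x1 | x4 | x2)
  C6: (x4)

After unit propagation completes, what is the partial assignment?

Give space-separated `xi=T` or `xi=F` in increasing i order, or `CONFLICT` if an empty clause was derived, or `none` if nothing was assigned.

Answer: x3=T x4=T

Derivation:
unit clause [3] forces x3=T; simplify:
  satisfied 3 clause(s); 3 remain; assigned so far: [3]
unit clause [4] forces x4=T; simplify:
  satisfied 2 clause(s); 1 remain; assigned so far: [3, 4]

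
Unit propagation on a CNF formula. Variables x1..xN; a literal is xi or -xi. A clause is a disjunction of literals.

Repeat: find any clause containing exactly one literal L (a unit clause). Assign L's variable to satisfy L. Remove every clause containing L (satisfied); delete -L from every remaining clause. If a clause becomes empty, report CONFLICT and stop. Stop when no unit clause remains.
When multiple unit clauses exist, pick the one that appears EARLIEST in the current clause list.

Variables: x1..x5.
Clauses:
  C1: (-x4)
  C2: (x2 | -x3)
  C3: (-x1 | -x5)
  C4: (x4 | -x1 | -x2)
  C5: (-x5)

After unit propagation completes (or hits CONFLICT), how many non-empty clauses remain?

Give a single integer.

unit clause [-4] forces x4=F; simplify:
  drop 4 from [4, -1, -2] -> [-1, -2]
  satisfied 1 clause(s); 4 remain; assigned so far: [4]
unit clause [-5] forces x5=F; simplify:
  satisfied 2 clause(s); 2 remain; assigned so far: [4, 5]

Answer: 2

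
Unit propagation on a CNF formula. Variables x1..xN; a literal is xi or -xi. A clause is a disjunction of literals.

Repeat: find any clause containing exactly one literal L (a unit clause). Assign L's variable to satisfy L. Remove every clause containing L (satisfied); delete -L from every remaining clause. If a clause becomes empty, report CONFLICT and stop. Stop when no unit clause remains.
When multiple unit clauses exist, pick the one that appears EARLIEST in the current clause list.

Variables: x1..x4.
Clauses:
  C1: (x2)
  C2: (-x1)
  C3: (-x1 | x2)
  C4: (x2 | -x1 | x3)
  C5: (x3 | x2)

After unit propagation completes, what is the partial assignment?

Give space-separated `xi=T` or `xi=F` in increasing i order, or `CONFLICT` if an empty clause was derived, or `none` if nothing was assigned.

Answer: x1=F x2=T

Derivation:
unit clause [2] forces x2=T; simplify:
  satisfied 4 clause(s); 1 remain; assigned so far: [2]
unit clause [-1] forces x1=F; simplify:
  satisfied 1 clause(s); 0 remain; assigned so far: [1, 2]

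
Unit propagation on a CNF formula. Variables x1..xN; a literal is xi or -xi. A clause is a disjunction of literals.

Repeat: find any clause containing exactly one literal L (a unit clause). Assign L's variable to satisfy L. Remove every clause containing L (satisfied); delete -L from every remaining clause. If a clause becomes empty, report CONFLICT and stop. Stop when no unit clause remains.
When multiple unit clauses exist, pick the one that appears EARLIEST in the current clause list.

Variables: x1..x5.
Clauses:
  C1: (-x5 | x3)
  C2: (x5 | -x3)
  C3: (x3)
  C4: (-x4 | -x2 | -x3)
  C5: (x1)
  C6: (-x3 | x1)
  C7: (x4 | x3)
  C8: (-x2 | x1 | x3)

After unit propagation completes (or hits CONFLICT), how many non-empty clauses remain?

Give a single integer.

Answer: 1

Derivation:
unit clause [3] forces x3=T; simplify:
  drop -3 from [5, -3] -> [5]
  drop -3 from [-4, -2, -3] -> [-4, -2]
  drop -3 from [-3, 1] -> [1]
  satisfied 4 clause(s); 4 remain; assigned so far: [3]
unit clause [5] forces x5=T; simplify:
  satisfied 1 clause(s); 3 remain; assigned so far: [3, 5]
unit clause [1] forces x1=T; simplify:
  satisfied 2 clause(s); 1 remain; assigned so far: [1, 3, 5]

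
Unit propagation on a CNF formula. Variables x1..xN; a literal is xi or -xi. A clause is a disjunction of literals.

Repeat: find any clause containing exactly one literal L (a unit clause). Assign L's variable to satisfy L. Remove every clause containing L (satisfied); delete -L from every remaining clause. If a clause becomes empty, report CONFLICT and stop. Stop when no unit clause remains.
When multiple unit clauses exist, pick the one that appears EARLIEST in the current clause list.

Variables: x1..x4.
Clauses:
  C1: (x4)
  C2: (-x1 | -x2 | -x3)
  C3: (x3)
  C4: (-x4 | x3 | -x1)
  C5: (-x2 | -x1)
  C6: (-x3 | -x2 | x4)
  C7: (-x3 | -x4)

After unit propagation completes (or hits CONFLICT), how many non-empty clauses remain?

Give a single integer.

Answer: 2

Derivation:
unit clause [4] forces x4=T; simplify:
  drop -4 from [-4, 3, -1] -> [3, -1]
  drop -4 from [-3, -4] -> [-3]
  satisfied 2 clause(s); 5 remain; assigned so far: [4]
unit clause [3] forces x3=T; simplify:
  drop -3 from [-1, -2, -3] -> [-1, -2]
  drop -3 from [-3] -> [] (empty!)
  satisfied 2 clause(s); 3 remain; assigned so far: [3, 4]
CONFLICT (empty clause)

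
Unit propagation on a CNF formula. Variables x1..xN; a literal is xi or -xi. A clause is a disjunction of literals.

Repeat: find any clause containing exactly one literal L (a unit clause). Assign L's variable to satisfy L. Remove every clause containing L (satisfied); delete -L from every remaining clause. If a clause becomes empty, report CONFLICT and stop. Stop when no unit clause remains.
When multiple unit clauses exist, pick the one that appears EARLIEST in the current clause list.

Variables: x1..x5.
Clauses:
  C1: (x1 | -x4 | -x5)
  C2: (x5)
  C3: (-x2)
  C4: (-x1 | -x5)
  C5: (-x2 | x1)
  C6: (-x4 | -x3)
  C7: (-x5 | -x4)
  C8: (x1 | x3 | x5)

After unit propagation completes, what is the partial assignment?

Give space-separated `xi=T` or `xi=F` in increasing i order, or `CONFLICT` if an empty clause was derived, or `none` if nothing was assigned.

unit clause [5] forces x5=T; simplify:
  drop -5 from [1, -4, -5] -> [1, -4]
  drop -5 from [-1, -5] -> [-1]
  drop -5 from [-5, -4] -> [-4]
  satisfied 2 clause(s); 6 remain; assigned so far: [5]
unit clause [-2] forces x2=F; simplify:
  satisfied 2 clause(s); 4 remain; assigned so far: [2, 5]
unit clause [-1] forces x1=F; simplify:
  drop 1 from [1, -4] -> [-4]
  satisfied 1 clause(s); 3 remain; assigned so far: [1, 2, 5]
unit clause [-4] forces x4=F; simplify:
  satisfied 3 clause(s); 0 remain; assigned so far: [1, 2, 4, 5]

Answer: x1=F x2=F x4=F x5=T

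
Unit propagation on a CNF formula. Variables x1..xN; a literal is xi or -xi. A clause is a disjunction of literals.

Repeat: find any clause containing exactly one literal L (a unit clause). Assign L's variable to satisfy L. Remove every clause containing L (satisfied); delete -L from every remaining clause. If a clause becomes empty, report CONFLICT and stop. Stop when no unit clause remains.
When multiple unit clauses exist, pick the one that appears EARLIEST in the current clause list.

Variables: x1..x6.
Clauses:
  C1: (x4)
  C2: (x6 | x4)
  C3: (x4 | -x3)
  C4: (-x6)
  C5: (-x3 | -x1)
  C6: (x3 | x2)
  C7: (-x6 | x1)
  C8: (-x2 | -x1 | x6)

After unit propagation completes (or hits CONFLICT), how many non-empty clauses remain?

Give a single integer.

Answer: 3

Derivation:
unit clause [4] forces x4=T; simplify:
  satisfied 3 clause(s); 5 remain; assigned so far: [4]
unit clause [-6] forces x6=F; simplify:
  drop 6 from [-2, -1, 6] -> [-2, -1]
  satisfied 2 clause(s); 3 remain; assigned so far: [4, 6]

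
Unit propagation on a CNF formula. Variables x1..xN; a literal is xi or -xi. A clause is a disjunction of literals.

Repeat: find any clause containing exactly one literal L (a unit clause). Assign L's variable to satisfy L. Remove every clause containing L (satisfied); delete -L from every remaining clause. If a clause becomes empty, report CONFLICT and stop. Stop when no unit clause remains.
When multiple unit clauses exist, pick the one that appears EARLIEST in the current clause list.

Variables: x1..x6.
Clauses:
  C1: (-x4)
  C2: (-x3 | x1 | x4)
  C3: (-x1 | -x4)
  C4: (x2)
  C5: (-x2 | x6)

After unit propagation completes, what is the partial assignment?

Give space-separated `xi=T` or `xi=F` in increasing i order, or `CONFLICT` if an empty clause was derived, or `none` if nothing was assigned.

unit clause [-4] forces x4=F; simplify:
  drop 4 from [-3, 1, 4] -> [-3, 1]
  satisfied 2 clause(s); 3 remain; assigned so far: [4]
unit clause [2] forces x2=T; simplify:
  drop -2 from [-2, 6] -> [6]
  satisfied 1 clause(s); 2 remain; assigned so far: [2, 4]
unit clause [6] forces x6=T; simplify:
  satisfied 1 clause(s); 1 remain; assigned so far: [2, 4, 6]

Answer: x2=T x4=F x6=T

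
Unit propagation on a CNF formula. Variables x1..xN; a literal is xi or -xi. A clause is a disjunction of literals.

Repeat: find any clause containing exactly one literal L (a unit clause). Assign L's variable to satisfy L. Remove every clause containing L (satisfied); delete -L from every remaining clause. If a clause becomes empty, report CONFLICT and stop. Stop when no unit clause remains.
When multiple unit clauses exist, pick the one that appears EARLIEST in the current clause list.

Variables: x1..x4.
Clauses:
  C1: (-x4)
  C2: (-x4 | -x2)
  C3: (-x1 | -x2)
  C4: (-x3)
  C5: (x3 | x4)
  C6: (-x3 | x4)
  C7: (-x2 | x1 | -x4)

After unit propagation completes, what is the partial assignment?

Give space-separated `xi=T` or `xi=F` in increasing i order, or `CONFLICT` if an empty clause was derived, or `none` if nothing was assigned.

Answer: CONFLICT

Derivation:
unit clause [-4] forces x4=F; simplify:
  drop 4 from [3, 4] -> [3]
  drop 4 from [-3, 4] -> [-3]
  satisfied 3 clause(s); 4 remain; assigned so far: [4]
unit clause [-3] forces x3=F; simplify:
  drop 3 from [3] -> [] (empty!)
  satisfied 2 clause(s); 2 remain; assigned so far: [3, 4]
CONFLICT (empty clause)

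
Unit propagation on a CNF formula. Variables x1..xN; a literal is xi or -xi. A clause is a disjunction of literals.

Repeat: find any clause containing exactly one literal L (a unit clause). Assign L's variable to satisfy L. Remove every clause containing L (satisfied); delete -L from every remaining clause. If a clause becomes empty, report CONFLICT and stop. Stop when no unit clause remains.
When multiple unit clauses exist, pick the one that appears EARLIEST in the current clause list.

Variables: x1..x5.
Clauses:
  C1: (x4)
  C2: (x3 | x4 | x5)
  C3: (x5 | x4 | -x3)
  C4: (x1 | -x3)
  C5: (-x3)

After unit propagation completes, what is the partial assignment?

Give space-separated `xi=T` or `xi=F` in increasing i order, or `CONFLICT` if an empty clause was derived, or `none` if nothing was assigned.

unit clause [4] forces x4=T; simplify:
  satisfied 3 clause(s); 2 remain; assigned so far: [4]
unit clause [-3] forces x3=F; simplify:
  satisfied 2 clause(s); 0 remain; assigned so far: [3, 4]

Answer: x3=F x4=T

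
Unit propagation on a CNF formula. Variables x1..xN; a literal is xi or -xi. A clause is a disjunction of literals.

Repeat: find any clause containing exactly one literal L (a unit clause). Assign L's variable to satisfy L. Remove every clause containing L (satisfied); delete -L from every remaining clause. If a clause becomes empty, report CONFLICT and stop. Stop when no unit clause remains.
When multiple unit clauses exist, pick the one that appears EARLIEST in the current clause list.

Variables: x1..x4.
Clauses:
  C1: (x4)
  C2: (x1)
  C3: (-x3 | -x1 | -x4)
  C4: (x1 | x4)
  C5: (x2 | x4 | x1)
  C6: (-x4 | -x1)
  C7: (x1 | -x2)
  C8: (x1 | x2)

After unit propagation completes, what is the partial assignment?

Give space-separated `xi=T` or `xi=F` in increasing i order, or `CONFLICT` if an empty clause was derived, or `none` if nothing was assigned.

unit clause [4] forces x4=T; simplify:
  drop -4 from [-3, -1, -4] -> [-3, -1]
  drop -4 from [-4, -1] -> [-1]
  satisfied 3 clause(s); 5 remain; assigned so far: [4]
unit clause [1] forces x1=T; simplify:
  drop -1 from [-3, -1] -> [-3]
  drop -1 from [-1] -> [] (empty!)
  satisfied 3 clause(s); 2 remain; assigned so far: [1, 4]
CONFLICT (empty clause)

Answer: CONFLICT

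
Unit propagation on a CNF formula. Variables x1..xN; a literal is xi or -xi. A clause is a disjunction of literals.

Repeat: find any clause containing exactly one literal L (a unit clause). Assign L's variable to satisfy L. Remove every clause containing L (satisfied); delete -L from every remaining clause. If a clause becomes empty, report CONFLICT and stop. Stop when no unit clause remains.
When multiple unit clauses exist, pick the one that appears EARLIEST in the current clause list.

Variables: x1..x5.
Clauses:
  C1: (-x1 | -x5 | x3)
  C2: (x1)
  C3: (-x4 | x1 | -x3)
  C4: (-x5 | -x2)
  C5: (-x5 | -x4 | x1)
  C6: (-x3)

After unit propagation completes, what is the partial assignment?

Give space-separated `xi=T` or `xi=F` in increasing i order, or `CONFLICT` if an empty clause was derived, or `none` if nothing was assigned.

unit clause [1] forces x1=T; simplify:
  drop -1 from [-1, -5, 3] -> [-5, 3]
  satisfied 3 clause(s); 3 remain; assigned so far: [1]
unit clause [-3] forces x3=F; simplify:
  drop 3 from [-5, 3] -> [-5]
  satisfied 1 clause(s); 2 remain; assigned so far: [1, 3]
unit clause [-5] forces x5=F; simplify:
  satisfied 2 clause(s); 0 remain; assigned so far: [1, 3, 5]

Answer: x1=T x3=F x5=F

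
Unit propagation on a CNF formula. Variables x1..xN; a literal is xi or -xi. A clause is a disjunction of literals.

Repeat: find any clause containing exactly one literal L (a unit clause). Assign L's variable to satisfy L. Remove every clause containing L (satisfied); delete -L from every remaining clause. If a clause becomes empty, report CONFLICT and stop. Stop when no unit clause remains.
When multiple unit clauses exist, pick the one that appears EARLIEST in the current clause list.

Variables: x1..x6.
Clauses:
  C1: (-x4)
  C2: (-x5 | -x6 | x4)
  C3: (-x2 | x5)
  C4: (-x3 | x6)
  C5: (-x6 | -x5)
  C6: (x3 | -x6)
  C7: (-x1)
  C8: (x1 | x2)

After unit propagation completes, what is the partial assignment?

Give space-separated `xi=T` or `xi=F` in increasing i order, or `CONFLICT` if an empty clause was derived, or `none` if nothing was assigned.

Answer: x1=F x2=T x3=F x4=F x5=T x6=F

Derivation:
unit clause [-4] forces x4=F; simplify:
  drop 4 from [-5, -6, 4] -> [-5, -6]
  satisfied 1 clause(s); 7 remain; assigned so far: [4]
unit clause [-1] forces x1=F; simplify:
  drop 1 from [1, 2] -> [2]
  satisfied 1 clause(s); 6 remain; assigned so far: [1, 4]
unit clause [2] forces x2=T; simplify:
  drop -2 from [-2, 5] -> [5]
  satisfied 1 clause(s); 5 remain; assigned so far: [1, 2, 4]
unit clause [5] forces x5=T; simplify:
  drop -5 from [-5, -6] -> [-6]
  drop -5 from [-6, -5] -> [-6]
  satisfied 1 clause(s); 4 remain; assigned so far: [1, 2, 4, 5]
unit clause [-6] forces x6=F; simplify:
  drop 6 from [-3, 6] -> [-3]
  satisfied 3 clause(s); 1 remain; assigned so far: [1, 2, 4, 5, 6]
unit clause [-3] forces x3=F; simplify:
  satisfied 1 clause(s); 0 remain; assigned so far: [1, 2, 3, 4, 5, 6]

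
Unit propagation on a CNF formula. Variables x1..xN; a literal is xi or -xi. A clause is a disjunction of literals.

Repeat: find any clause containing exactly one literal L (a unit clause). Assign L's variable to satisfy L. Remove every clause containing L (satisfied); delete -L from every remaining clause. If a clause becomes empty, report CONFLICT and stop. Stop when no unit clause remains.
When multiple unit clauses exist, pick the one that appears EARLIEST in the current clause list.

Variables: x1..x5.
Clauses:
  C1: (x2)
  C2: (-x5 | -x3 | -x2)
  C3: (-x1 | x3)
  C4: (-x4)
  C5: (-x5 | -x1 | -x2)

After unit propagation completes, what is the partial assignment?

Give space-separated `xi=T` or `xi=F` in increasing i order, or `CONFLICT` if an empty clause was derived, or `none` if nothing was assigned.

Answer: x2=T x4=F

Derivation:
unit clause [2] forces x2=T; simplify:
  drop -2 from [-5, -3, -2] -> [-5, -3]
  drop -2 from [-5, -1, -2] -> [-5, -1]
  satisfied 1 clause(s); 4 remain; assigned so far: [2]
unit clause [-4] forces x4=F; simplify:
  satisfied 1 clause(s); 3 remain; assigned so far: [2, 4]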